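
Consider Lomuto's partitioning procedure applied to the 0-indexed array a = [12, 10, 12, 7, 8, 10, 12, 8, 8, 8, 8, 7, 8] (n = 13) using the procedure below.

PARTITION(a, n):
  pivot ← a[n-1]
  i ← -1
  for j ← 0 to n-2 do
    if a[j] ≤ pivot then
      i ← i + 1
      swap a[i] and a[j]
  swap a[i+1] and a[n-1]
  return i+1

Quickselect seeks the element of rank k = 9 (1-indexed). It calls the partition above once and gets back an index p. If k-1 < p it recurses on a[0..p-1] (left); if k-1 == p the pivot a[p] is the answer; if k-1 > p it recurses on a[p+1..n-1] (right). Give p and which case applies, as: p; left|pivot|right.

pivot=8, i=-1
j=0: 12>8, skip
j=1: 10>8, skip
j=2: 12>8, skip
j=3: 7≤8, i=0, swap(0,3) ⇒ [7, 10, 12, 12, 8, 10, 12, 8, 8, 8, 8, 7, 8]
j=4: 8≤8, i=1, swap(1,4) ⇒ [7, 8, 12, 12, 10, 10, 12, 8, 8, 8, 8, 7, 8]
j=5: 10>8, skip
j=6: 12>8, skip
j=7: 8≤8, i=2, swap(2,7) ⇒ [7, 8, 8, 12, 10, 10, 12, 12, 8, 8, 8, 7, 8]
j=8: 8≤8, i=3, swap(3,8) ⇒ [7, 8, 8, 8, 10, 10, 12, 12, 12, 8, 8, 7, 8]
j=9: 8≤8, i=4, swap(4,9) ⇒ [7, 8, 8, 8, 8, 10, 12, 12, 12, 10, 8, 7, 8]
j=10: 8≤8, i=5, swap(5,10) ⇒ [7, 8, 8, 8, 8, 8, 12, 12, 12, 10, 10, 7, 8]
j=11: 7≤8, i=6, swap(6,11) ⇒ [7, 8, 8, 8, 8, 8, 7, 12, 12, 10, 10, 12, 8]
swap(7,12) ⇒ [7, 8, 8, 8, 8, 8, 7, 8, 12, 10, 10, 12, 12]; return 7
p = 7; k-1 = 8 > 7 ⇒ right

7; right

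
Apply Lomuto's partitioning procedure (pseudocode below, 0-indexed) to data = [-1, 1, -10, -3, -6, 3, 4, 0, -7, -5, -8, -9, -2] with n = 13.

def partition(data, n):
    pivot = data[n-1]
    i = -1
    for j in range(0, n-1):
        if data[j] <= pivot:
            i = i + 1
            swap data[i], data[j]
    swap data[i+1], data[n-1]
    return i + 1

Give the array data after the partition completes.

pivot = data[12] = -2; i = -1
j=0: data[0]=-1 > -2 → no swap
j=1: data[1]=1 > -2 → no swap
j=2: data[2]=-10 ≤ -2 → i=0, swap data[0],data[2] → [-10, 1, -1, -3, -6, 3, 4, 0, -7, -5, -8, -9, -2]
j=3: data[3]=-3 ≤ -2 → i=1, swap data[1],data[3] → [-10, -3, -1, 1, -6, 3, 4, 0, -7, -5, -8, -9, -2]
j=4: data[4]=-6 ≤ -2 → i=2, swap data[2],data[4] → [-10, -3, -6, 1, -1, 3, 4, 0, -7, -5, -8, -9, -2]
j=5: data[5]=3 > -2 → no swap
j=6: data[6]=4 > -2 → no swap
j=7: data[7]=0 > -2 → no swap
j=8: data[8]=-7 ≤ -2 → i=3, swap data[3],data[8] → [-10, -3, -6, -7, -1, 3, 4, 0, 1, -5, -8, -9, -2]
j=9: data[9]=-5 ≤ -2 → i=4, swap data[4],data[9] → [-10, -3, -6, -7, -5, 3, 4, 0, 1, -1, -8, -9, -2]
j=10: data[10]=-8 ≤ -2 → i=5, swap data[5],data[10] → [-10, -3, -6, -7, -5, -8, 4, 0, 1, -1, 3, -9, -2]
j=11: data[11]=-9 ≤ -2 → i=6, swap data[6],data[11] → [-10, -3, -6, -7, -5, -8, -9, 0, 1, -1, 3, 4, -2]
final swap data[7],data[12] → [-10, -3, -6, -7, -5, -8, -9, -2, 1, -1, 3, 4, 0]; return 7

[-10, -3, -6, -7, -5, -8, -9, -2, 1, -1, 3, 4, 0]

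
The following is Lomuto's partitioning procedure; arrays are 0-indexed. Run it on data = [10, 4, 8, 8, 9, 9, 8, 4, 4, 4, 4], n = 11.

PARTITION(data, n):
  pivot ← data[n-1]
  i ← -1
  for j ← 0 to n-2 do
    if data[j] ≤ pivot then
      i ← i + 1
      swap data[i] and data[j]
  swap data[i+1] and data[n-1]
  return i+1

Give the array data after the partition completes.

[4, 4, 4, 4, 4, 9, 8, 10, 8, 8, 9]

pivot = data[10] = 4; i = -1
j=0: data[0]=10 > 4 → no swap
j=1: data[1]=4 ≤ 4 → i=0, swap data[0],data[1] → [4, 10, 8, 8, 9, 9, 8, 4, 4, 4, 4]
j=2: data[2]=8 > 4 → no swap
j=3: data[3]=8 > 4 → no swap
j=4: data[4]=9 > 4 → no swap
j=5: data[5]=9 > 4 → no swap
j=6: data[6]=8 > 4 → no swap
j=7: data[7]=4 ≤ 4 → i=1, swap data[1],data[7] → [4, 4, 8, 8, 9, 9, 8, 10, 4, 4, 4]
j=8: data[8]=4 ≤ 4 → i=2, swap data[2],data[8] → [4, 4, 4, 8, 9, 9, 8, 10, 8, 4, 4]
j=9: data[9]=4 ≤ 4 → i=3, swap data[3],data[9] → [4, 4, 4, 4, 9, 9, 8, 10, 8, 8, 4]
final swap data[4],data[10] → [4, 4, 4, 4, 4, 9, 8, 10, 8, 8, 9]; return 4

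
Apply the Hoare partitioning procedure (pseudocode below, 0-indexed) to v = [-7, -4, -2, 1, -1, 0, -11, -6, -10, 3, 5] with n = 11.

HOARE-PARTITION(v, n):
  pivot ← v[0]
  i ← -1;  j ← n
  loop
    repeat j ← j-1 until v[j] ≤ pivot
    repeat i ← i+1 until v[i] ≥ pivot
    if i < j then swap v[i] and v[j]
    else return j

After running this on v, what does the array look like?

[-10, -11, -2, 1, -1, 0, -4, -6, -7, 3, 5]

pivot = v[0] = -7; i = -1, j = 11
j→8 (v[8]=-10≤-7), i→0 (v[0]=-7≥-7); i<j, swap → [-10, -4, -2, 1, -1, 0, -11, -6, -7, 3, 5]
j→6 (v[6]=-11≤-7), i→1 (v[1]=-4≥-7); i<j, swap → [-10, -11, -2, 1, -1, 0, -4, -6, -7, 3, 5]
j→1, i→2; i≥j, return j=1. v = [-10, -11, -2, 1, -1, 0, -4, -6, -7, 3, 5]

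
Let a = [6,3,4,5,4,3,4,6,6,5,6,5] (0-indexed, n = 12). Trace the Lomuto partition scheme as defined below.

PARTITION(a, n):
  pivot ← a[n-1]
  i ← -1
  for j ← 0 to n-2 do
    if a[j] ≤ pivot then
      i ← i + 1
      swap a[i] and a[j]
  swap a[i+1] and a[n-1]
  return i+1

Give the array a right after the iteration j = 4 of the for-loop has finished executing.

pivot = a[11] = 5; i = -1
j=0: a[0]=6 > 5 → no swap
j=1: a[1]=3 ≤ 5 → i=0, swap a[0],a[1] → [3,6,4,5,4,3,4,6,6,5,6,5]
j=2: a[2]=4 ≤ 5 → i=1, swap a[1],a[2] → [3,4,6,5,4,3,4,6,6,5,6,5]
j=3: a[3]=5 ≤ 5 → i=2, swap a[2],a[3] → [3,4,5,6,4,3,4,6,6,5,6,5]
j=4: a[4]=4 ≤ 5 → i=3, swap a[3],a[4] → [3,4,5,4,6,3,4,6,6,5,6,5]
(after j=4) a = [3,4,5,4,6,3,4,6,6,5,6,5]

[3,4,5,4,6,3,4,6,6,5,6,5]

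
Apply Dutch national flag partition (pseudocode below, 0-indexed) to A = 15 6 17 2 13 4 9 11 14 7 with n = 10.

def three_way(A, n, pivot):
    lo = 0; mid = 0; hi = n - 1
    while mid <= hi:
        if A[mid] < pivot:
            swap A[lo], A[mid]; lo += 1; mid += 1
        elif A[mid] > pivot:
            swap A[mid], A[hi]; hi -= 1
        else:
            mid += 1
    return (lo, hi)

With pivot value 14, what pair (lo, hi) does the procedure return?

lo=0 mid=0 hi=9
15>14: swap(0,9), hi=8 ⇒ 7 6 17 2 13 4 9 11 14 15
7<14: swap(0,0), lo=1 mid=1 ⇒ 7 6 17 2 13 4 9 11 14 15
6<14: swap(1,1), lo=2 mid=2 ⇒ 7 6 17 2 13 4 9 11 14 15
17>14: swap(2,8), hi=7 ⇒ 7 6 14 2 13 4 9 11 17 15
14=14: mid=3
2<14: swap(2,3), lo=3 mid=4 ⇒ 7 6 2 14 13 4 9 11 17 15
13<14: swap(3,4), lo=4 mid=5 ⇒ 7 6 2 13 14 4 9 11 17 15
4<14: swap(4,5), lo=5 mid=6 ⇒ 7 6 2 13 4 14 9 11 17 15
9<14: swap(5,6), lo=6 mid=7 ⇒ 7 6 2 13 4 9 14 11 17 15
11<14: swap(6,7), lo=7 mid=8 ⇒ 7 6 2 13 4 9 11 14 17 15
done. lo=7 hi=7; A=7 6 2 13 4 9 11 14 17 15

(7, 7)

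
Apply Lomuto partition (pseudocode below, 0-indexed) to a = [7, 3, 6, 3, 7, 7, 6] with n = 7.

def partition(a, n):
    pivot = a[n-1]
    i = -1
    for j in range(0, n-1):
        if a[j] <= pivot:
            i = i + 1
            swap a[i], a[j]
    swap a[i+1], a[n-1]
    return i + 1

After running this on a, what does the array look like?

[3, 6, 3, 6, 7, 7, 7]

pivot=6, i=-1
j=0: 7>6, skip
j=1: 3≤6, i=0, swap(0,1) ⇒ [3, 7, 6, 3, 7, 7, 6]
j=2: 6≤6, i=1, swap(1,2) ⇒ [3, 6, 7, 3, 7, 7, 6]
j=3: 3≤6, i=2, swap(2,3) ⇒ [3, 6, 3, 7, 7, 7, 6]
j=4: 7>6, skip
j=5: 7>6, skip
swap(3,6) ⇒ [3, 6, 3, 6, 7, 7, 7]; return 3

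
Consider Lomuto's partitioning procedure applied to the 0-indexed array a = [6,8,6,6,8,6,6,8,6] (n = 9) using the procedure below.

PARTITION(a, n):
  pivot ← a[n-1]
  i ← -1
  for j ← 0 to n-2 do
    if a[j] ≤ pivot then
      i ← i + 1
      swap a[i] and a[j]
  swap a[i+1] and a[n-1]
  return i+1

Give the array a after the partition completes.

pivot = a[8] = 6; i = -1
j=0: a[0]=6 ≤ 6 → i=0, swap a[0],a[0] (no change) → [6,8,6,6,8,6,6,8,6]
j=1: a[1]=8 > 6 → no swap
j=2: a[2]=6 ≤ 6 → i=1, swap a[1],a[2] → [6,6,8,6,8,6,6,8,6]
j=3: a[3]=6 ≤ 6 → i=2, swap a[2],a[3] → [6,6,6,8,8,6,6,8,6]
j=4: a[4]=8 > 6 → no swap
j=5: a[5]=6 ≤ 6 → i=3, swap a[3],a[5] → [6,6,6,6,8,8,6,8,6]
j=6: a[6]=6 ≤ 6 → i=4, swap a[4],a[6] → [6,6,6,6,6,8,8,8,6]
j=7: a[7]=8 > 6 → no swap
final swap a[5],a[8] → [6,6,6,6,6,6,8,8,8]; return 5

[6,6,6,6,6,6,8,8,8]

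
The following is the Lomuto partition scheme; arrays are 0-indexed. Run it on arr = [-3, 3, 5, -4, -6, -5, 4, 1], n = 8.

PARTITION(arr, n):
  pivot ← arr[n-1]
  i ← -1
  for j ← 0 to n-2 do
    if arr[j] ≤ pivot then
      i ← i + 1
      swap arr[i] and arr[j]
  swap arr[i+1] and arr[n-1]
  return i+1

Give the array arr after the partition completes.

pivot = arr[7] = 1; i = -1
j=0: arr[0]=-3 ≤ 1 → i=0, swap arr[0],arr[0] (no change) → [-3, 3, 5, -4, -6, -5, 4, 1]
j=1: arr[1]=3 > 1 → no swap
j=2: arr[2]=5 > 1 → no swap
j=3: arr[3]=-4 ≤ 1 → i=1, swap arr[1],arr[3] → [-3, -4, 5, 3, -6, -5, 4, 1]
j=4: arr[4]=-6 ≤ 1 → i=2, swap arr[2],arr[4] → [-3, -4, -6, 3, 5, -5, 4, 1]
j=5: arr[5]=-5 ≤ 1 → i=3, swap arr[3],arr[5] → [-3, -4, -6, -5, 5, 3, 4, 1]
j=6: arr[6]=4 > 1 → no swap
final swap arr[4],arr[7] → [-3, -4, -6, -5, 1, 3, 4, 5]; return 4

[-3, -4, -6, -5, 1, 3, 4, 5]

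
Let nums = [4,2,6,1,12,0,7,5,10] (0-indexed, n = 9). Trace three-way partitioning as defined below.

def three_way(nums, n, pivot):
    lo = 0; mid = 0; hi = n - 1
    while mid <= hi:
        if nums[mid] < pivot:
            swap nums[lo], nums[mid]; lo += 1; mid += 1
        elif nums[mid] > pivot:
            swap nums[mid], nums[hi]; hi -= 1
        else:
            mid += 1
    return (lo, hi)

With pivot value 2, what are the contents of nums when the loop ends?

[0,1,2,12,6,7,5,10,4]

lo=0 mid=0 hi=8
4>2: swap(0,8), hi=7 ⇒ [10,2,6,1,12,0,7,5,4]
10>2: swap(0,7), hi=6 ⇒ [5,2,6,1,12,0,7,10,4]
5>2: swap(0,6), hi=5 ⇒ [7,2,6,1,12,0,5,10,4]
7>2: swap(0,5), hi=4 ⇒ [0,2,6,1,12,7,5,10,4]
0<2: swap(0,0), lo=1 mid=1 ⇒ [0,2,6,1,12,7,5,10,4]
2=2: mid=2
6>2: swap(2,4), hi=3 ⇒ [0,2,12,1,6,7,5,10,4]
12>2: swap(2,3), hi=2 ⇒ [0,2,1,12,6,7,5,10,4]
1<2: swap(1,2), lo=2 mid=3 ⇒ [0,1,2,12,6,7,5,10,4]
done. lo=2 hi=2; nums=[0,1,2,12,6,7,5,10,4]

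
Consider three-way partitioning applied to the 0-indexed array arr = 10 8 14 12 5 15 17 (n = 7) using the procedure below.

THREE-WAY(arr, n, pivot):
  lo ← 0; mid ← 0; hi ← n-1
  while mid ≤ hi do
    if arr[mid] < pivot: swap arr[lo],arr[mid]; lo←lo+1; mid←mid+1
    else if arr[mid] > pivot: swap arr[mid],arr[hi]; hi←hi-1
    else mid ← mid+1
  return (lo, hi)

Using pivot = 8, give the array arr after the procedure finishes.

pivot = 8; lo=0, mid=0, hi=6
arr[mid]=10>8: swap arr[0],arr[6]; hi=5 → 17 8 14 12 5 15 10
arr[mid]=17>8: swap arr[0],arr[5]; hi=4 → 15 8 14 12 5 17 10
arr[mid]=15>8: swap arr[0],arr[4]; hi=3 → 5 8 14 12 15 17 10
arr[mid]=5<8: swap arr[0],arr[0]; lo=1,mid=1 → 5 8 14 12 15 17 10
arr[mid]=8=8: mid=2
arr[mid]=14>8: swap arr[2],arr[3]; hi=2 → 5 8 12 14 15 17 10
arr[mid]=12>8: swap arr[2],arr[2]; hi=1 → 5 8 12 14 15 17 10
end: lo=1, hi=1; arr = 5 8 12 14 15 17 10

5 8 12 14 15 17 10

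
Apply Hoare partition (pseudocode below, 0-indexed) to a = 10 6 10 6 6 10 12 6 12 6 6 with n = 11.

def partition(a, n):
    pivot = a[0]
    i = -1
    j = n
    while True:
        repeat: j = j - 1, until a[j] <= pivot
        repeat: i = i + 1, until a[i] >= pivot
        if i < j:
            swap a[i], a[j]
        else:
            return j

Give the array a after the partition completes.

pivot = a[0] = 10; i = -1, j = 11
j→10 (a[10]=6≤10), i→0 (a[0]=10≥10); i<j, swap → 6 6 10 6 6 10 12 6 12 6 10
j→9 (a[9]=6≤10), i→2 (a[2]=10≥10); i<j, swap → 6 6 6 6 6 10 12 6 12 10 10
j→7 (a[7]=6≤10), i→5 (a[5]=10≥10); i<j, swap → 6 6 6 6 6 6 12 10 12 10 10
j→5, i→6; i≥j, return j=5. a = 6 6 6 6 6 6 12 10 12 10 10

6 6 6 6 6 6 12 10 12 10 10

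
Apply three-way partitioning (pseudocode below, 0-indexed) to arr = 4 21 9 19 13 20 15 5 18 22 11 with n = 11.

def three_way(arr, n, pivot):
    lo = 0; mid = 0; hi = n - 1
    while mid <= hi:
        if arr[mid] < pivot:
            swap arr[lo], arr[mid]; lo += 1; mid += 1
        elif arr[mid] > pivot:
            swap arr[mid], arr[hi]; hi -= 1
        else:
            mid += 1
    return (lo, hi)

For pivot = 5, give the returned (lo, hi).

(1, 1)

lo=0 mid=0 hi=10
4<5: swap(0,0), lo=1 mid=1 ⇒ 4 21 9 19 13 20 15 5 18 22 11
21>5: swap(1,10), hi=9 ⇒ 4 11 9 19 13 20 15 5 18 22 21
11>5: swap(1,9), hi=8 ⇒ 4 22 9 19 13 20 15 5 18 11 21
22>5: swap(1,8), hi=7 ⇒ 4 18 9 19 13 20 15 5 22 11 21
18>5: swap(1,7), hi=6 ⇒ 4 5 9 19 13 20 15 18 22 11 21
5=5: mid=2
9>5: swap(2,6), hi=5 ⇒ 4 5 15 19 13 20 9 18 22 11 21
15>5: swap(2,5), hi=4 ⇒ 4 5 20 19 13 15 9 18 22 11 21
20>5: swap(2,4), hi=3 ⇒ 4 5 13 19 20 15 9 18 22 11 21
13>5: swap(2,3), hi=2 ⇒ 4 5 19 13 20 15 9 18 22 11 21
19>5: swap(2,2), hi=1 ⇒ 4 5 19 13 20 15 9 18 22 11 21
done. lo=1 hi=1; arr=4 5 19 13 20 15 9 18 22 11 21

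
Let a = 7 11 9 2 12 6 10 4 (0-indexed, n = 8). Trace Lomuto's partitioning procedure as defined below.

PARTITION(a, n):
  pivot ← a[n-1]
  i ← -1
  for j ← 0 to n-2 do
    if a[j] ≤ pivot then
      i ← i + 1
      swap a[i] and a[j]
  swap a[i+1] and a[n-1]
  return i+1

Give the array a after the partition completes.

2 4 9 7 12 6 10 11

pivot=4, i=-1
j=0: 7>4, skip
j=1: 11>4, skip
j=2: 9>4, skip
j=3: 2≤4, i=0, swap(0,3) ⇒ 2 11 9 7 12 6 10 4
j=4: 12>4, skip
j=5: 6>4, skip
j=6: 10>4, skip
swap(1,7) ⇒ 2 4 9 7 12 6 10 11; return 1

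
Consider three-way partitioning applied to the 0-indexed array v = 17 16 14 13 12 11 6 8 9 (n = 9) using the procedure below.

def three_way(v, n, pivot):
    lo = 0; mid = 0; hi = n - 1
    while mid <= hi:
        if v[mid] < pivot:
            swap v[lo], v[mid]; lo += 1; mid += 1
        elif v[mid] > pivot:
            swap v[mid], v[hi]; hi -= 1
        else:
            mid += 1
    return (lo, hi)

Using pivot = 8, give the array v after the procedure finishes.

6 8 13 12 11 14 16 9 17

pivot = 8; lo=0, mid=0, hi=8
v[mid]=17>8: swap v[0],v[8]; hi=7 → 9 16 14 13 12 11 6 8 17
v[mid]=9>8: swap v[0],v[7]; hi=6 → 8 16 14 13 12 11 6 9 17
v[mid]=8=8: mid=1
v[mid]=16>8: swap v[1],v[6]; hi=5 → 8 6 14 13 12 11 16 9 17
v[mid]=6<8: swap v[0],v[1]; lo=1,mid=2 → 6 8 14 13 12 11 16 9 17
v[mid]=14>8: swap v[2],v[5]; hi=4 → 6 8 11 13 12 14 16 9 17
v[mid]=11>8: swap v[2],v[4]; hi=3 → 6 8 12 13 11 14 16 9 17
v[mid]=12>8: swap v[2],v[3]; hi=2 → 6 8 13 12 11 14 16 9 17
v[mid]=13>8: swap v[2],v[2]; hi=1 → 6 8 13 12 11 14 16 9 17
end: lo=1, hi=1; v = 6 8 13 12 11 14 16 9 17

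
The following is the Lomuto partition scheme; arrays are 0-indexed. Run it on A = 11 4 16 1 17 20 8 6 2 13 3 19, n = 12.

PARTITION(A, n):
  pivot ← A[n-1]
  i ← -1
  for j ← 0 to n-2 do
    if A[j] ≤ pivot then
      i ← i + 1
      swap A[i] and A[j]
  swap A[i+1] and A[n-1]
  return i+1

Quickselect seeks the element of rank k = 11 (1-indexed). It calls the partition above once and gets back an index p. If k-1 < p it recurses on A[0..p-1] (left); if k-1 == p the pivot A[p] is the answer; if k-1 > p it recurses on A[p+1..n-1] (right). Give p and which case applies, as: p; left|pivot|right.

10; pivot

pivot = A[11] = 19; i = -1
j=0: A[0]=11 ≤ 19 → i=0, swap A[0],A[0] (no change) → 11 4 16 1 17 20 8 6 2 13 3 19
j=1: A[1]=4 ≤ 19 → i=1, swap A[1],A[1] (no change) → 11 4 16 1 17 20 8 6 2 13 3 19
j=2: A[2]=16 ≤ 19 → i=2, swap A[2],A[2] (no change) → 11 4 16 1 17 20 8 6 2 13 3 19
j=3: A[3]=1 ≤ 19 → i=3, swap A[3],A[3] (no change) → 11 4 16 1 17 20 8 6 2 13 3 19
j=4: A[4]=17 ≤ 19 → i=4, swap A[4],A[4] (no change) → 11 4 16 1 17 20 8 6 2 13 3 19
j=5: A[5]=20 > 19 → no swap
j=6: A[6]=8 ≤ 19 → i=5, swap A[5],A[6] → 11 4 16 1 17 8 20 6 2 13 3 19
j=7: A[7]=6 ≤ 19 → i=6, swap A[6],A[7] → 11 4 16 1 17 8 6 20 2 13 3 19
j=8: A[8]=2 ≤ 19 → i=7, swap A[7],A[8] → 11 4 16 1 17 8 6 2 20 13 3 19
j=9: A[9]=13 ≤ 19 → i=8, swap A[8],A[9] → 11 4 16 1 17 8 6 2 13 20 3 19
j=10: A[10]=3 ≤ 19 → i=9, swap A[9],A[10] → 11 4 16 1 17 8 6 2 13 3 20 19
final swap A[10],A[11] → 11 4 16 1 17 8 6 2 13 3 19 20; return 10
p = 10; k-1 = 10 == 10 ⇒ pivot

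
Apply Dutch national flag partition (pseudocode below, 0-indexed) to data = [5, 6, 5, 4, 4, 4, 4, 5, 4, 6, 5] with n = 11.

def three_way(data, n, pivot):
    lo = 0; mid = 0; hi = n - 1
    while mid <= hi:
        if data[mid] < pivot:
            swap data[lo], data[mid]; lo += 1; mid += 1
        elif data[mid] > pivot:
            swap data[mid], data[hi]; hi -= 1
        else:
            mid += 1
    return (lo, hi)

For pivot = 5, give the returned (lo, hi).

(5, 8)

lo=0 mid=0 hi=10
5=5: mid=1
6>5: swap(1,10), hi=9 ⇒ [5, 5, 5, 4, 4, 4, 4, 5, 4, 6, 6]
5=5: mid=2
5=5: mid=3
4<5: swap(0,3), lo=1 mid=4 ⇒ [4, 5, 5, 5, 4, 4, 4, 5, 4, 6, 6]
4<5: swap(1,4), lo=2 mid=5 ⇒ [4, 4, 5, 5, 5, 4, 4, 5, 4, 6, 6]
4<5: swap(2,5), lo=3 mid=6 ⇒ [4, 4, 4, 5, 5, 5, 4, 5, 4, 6, 6]
4<5: swap(3,6), lo=4 mid=7 ⇒ [4, 4, 4, 4, 5, 5, 5, 5, 4, 6, 6]
5=5: mid=8
4<5: swap(4,8), lo=5 mid=9 ⇒ [4, 4, 4, 4, 4, 5, 5, 5, 5, 6, 6]
6>5: swap(9,9), hi=8 ⇒ [4, 4, 4, 4, 4, 5, 5, 5, 5, 6, 6]
done. lo=5 hi=8; data=[4, 4, 4, 4, 4, 5, 5, 5, 5, 6, 6]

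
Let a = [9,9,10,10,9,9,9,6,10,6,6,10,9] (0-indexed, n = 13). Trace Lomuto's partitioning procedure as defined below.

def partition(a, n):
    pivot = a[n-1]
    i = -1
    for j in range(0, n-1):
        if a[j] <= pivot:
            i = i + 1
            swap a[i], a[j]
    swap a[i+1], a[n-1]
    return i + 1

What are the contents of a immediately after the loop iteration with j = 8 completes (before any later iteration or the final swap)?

pivot = a[12] = 9; i = -1
j=0: a[0]=9 ≤ 9 → i=0, swap a[0],a[0] (no change) → [9,9,10,10,9,9,9,6,10,6,6,10,9]
j=1: a[1]=9 ≤ 9 → i=1, swap a[1],a[1] (no change) → [9,9,10,10,9,9,9,6,10,6,6,10,9]
j=2: a[2]=10 > 9 → no swap
j=3: a[3]=10 > 9 → no swap
j=4: a[4]=9 ≤ 9 → i=2, swap a[2],a[4] → [9,9,9,10,10,9,9,6,10,6,6,10,9]
j=5: a[5]=9 ≤ 9 → i=3, swap a[3],a[5] → [9,9,9,9,10,10,9,6,10,6,6,10,9]
j=6: a[6]=9 ≤ 9 → i=4, swap a[4],a[6] → [9,9,9,9,9,10,10,6,10,6,6,10,9]
j=7: a[7]=6 ≤ 9 → i=5, swap a[5],a[7] → [9,9,9,9,9,6,10,10,10,6,6,10,9]
j=8: a[8]=10 > 9 → no swap
(after j=8) a = [9,9,9,9,9,6,10,10,10,6,6,10,9]

[9,9,9,9,9,6,10,10,10,6,6,10,9]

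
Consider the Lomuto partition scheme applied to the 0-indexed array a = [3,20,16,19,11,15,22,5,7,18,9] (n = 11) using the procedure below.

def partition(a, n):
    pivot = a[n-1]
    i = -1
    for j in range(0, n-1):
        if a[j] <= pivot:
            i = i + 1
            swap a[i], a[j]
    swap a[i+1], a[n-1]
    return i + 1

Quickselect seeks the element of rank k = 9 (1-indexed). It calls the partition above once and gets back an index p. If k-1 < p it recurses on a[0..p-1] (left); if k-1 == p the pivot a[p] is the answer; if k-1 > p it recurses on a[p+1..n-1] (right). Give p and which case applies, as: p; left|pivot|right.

pivot = a[10] = 9; i = -1
j=0: a[0]=3 ≤ 9 → i=0, swap a[0],a[0] (no change) → [3,20,16,19,11,15,22,5,7,18,9]
j=1: a[1]=20 > 9 → no swap
j=2: a[2]=16 > 9 → no swap
j=3: a[3]=19 > 9 → no swap
j=4: a[4]=11 > 9 → no swap
j=5: a[5]=15 > 9 → no swap
j=6: a[6]=22 > 9 → no swap
j=7: a[7]=5 ≤ 9 → i=1, swap a[1],a[7] → [3,5,16,19,11,15,22,20,7,18,9]
j=8: a[8]=7 ≤ 9 → i=2, swap a[2],a[8] → [3,5,7,19,11,15,22,20,16,18,9]
j=9: a[9]=18 > 9 → no swap
final swap a[3],a[10] → [3,5,7,9,11,15,22,20,16,18,19]; return 3
p = 3; k-1 = 8 > 3 ⇒ right

3; right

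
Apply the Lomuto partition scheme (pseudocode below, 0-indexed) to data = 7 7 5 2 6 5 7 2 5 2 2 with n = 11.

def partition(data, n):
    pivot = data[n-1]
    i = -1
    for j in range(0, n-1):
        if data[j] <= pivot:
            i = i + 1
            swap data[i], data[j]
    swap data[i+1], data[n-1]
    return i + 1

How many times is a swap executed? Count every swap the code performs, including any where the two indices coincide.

4

pivot = data[10] = 2; i = -1
j=0: data[0]=7 > 2 → no swap
j=1: data[1]=7 > 2 → no swap
j=2: data[2]=5 > 2 → no swap
j=3: data[3]=2 ≤ 2 → i=0, swap data[0],data[3] → 2 7 5 7 6 5 7 2 5 2 2
j=4: data[4]=6 > 2 → no swap
j=5: data[5]=5 > 2 → no swap
j=6: data[6]=7 > 2 → no swap
j=7: data[7]=2 ≤ 2 → i=1, swap data[1],data[7] → 2 2 5 7 6 5 7 7 5 2 2
j=8: data[8]=5 > 2 → no swap
j=9: data[9]=2 ≤ 2 → i=2, swap data[2],data[9] → 2 2 2 7 6 5 7 7 5 5 2
final swap data[3],data[10] → 2 2 2 2 6 5 7 7 5 5 7; return 3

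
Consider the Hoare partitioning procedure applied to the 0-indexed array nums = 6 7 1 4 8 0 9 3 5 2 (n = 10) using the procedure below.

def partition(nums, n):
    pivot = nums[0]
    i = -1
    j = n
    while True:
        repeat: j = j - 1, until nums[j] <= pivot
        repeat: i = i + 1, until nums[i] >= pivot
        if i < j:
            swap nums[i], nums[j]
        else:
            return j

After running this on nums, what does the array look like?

2 5 1 4 3 0 9 8 7 6

pivot = nums[0] = 6; i = -1, j = 10
j→9 (nums[9]=2≤6), i→0 (nums[0]=6≥6); i<j, swap → 2 7 1 4 8 0 9 3 5 6
j→8 (nums[8]=5≤6), i→1 (nums[1]=7≥6); i<j, swap → 2 5 1 4 8 0 9 3 7 6
j→7 (nums[7]=3≤6), i→4 (nums[4]=8≥6); i<j, swap → 2 5 1 4 3 0 9 8 7 6
j→5, i→6; i≥j, return j=5. nums = 2 5 1 4 3 0 9 8 7 6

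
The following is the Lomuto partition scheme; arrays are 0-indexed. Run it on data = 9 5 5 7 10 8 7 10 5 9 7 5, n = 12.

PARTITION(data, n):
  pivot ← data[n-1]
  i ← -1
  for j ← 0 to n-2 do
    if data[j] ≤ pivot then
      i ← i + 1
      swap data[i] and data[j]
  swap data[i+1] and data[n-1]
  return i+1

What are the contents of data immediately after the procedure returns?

5 5 5 5 10 8 7 10 9 9 7 7

pivot=5, i=-1
j=0: 9>5, skip
j=1: 5≤5, i=0, swap(0,1) ⇒ 5 9 5 7 10 8 7 10 5 9 7 5
j=2: 5≤5, i=1, swap(1,2) ⇒ 5 5 9 7 10 8 7 10 5 9 7 5
j=3: 7>5, skip
j=4: 10>5, skip
j=5: 8>5, skip
j=6: 7>5, skip
j=7: 10>5, skip
j=8: 5≤5, i=2, swap(2,8) ⇒ 5 5 5 7 10 8 7 10 9 9 7 5
j=9: 9>5, skip
j=10: 7>5, skip
swap(3,11) ⇒ 5 5 5 5 10 8 7 10 9 9 7 7; return 3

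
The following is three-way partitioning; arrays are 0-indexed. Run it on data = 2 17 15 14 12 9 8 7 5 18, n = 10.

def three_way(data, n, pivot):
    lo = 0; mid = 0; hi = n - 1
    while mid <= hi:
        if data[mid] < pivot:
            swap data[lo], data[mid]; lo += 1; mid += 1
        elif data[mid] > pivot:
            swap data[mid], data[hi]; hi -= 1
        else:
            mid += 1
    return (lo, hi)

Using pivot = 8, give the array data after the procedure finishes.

2 5 7 8 9 12 14 15 18 17

pivot = 8; lo=0, mid=0, hi=9
data[mid]=2<8: swap data[0],data[0]; lo=1,mid=1 → 2 17 15 14 12 9 8 7 5 18
data[mid]=17>8: swap data[1],data[9]; hi=8 → 2 18 15 14 12 9 8 7 5 17
data[mid]=18>8: swap data[1],data[8]; hi=7 → 2 5 15 14 12 9 8 7 18 17
data[mid]=5<8: swap data[1],data[1]; lo=2,mid=2 → 2 5 15 14 12 9 8 7 18 17
data[mid]=15>8: swap data[2],data[7]; hi=6 → 2 5 7 14 12 9 8 15 18 17
data[mid]=7<8: swap data[2],data[2]; lo=3,mid=3 → 2 5 7 14 12 9 8 15 18 17
data[mid]=14>8: swap data[3],data[6]; hi=5 → 2 5 7 8 12 9 14 15 18 17
data[mid]=8=8: mid=4
data[mid]=12>8: swap data[4],data[5]; hi=4 → 2 5 7 8 9 12 14 15 18 17
data[mid]=9>8: swap data[4],data[4]; hi=3 → 2 5 7 8 9 12 14 15 18 17
end: lo=3, hi=3; data = 2 5 7 8 9 12 14 15 18 17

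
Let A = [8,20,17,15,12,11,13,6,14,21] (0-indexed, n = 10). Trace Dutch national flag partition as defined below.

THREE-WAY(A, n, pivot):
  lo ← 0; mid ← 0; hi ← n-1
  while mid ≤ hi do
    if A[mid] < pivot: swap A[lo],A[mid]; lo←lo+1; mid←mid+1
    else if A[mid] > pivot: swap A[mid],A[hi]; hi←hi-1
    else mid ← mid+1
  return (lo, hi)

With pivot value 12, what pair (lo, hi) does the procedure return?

(3, 3)

pivot = 12; lo=0, mid=0, hi=9
A[mid]=8<12: swap A[0],A[0]; lo=1,mid=1 → [8,20,17,15,12,11,13,6,14,21]
A[mid]=20>12: swap A[1],A[9]; hi=8 → [8,21,17,15,12,11,13,6,14,20]
A[mid]=21>12: swap A[1],A[8]; hi=7 → [8,14,17,15,12,11,13,6,21,20]
A[mid]=14>12: swap A[1],A[7]; hi=6 → [8,6,17,15,12,11,13,14,21,20]
A[mid]=6<12: swap A[1],A[1]; lo=2,mid=2 → [8,6,17,15,12,11,13,14,21,20]
A[mid]=17>12: swap A[2],A[6]; hi=5 → [8,6,13,15,12,11,17,14,21,20]
A[mid]=13>12: swap A[2],A[5]; hi=4 → [8,6,11,15,12,13,17,14,21,20]
A[mid]=11<12: swap A[2],A[2]; lo=3,mid=3 → [8,6,11,15,12,13,17,14,21,20]
A[mid]=15>12: swap A[3],A[4]; hi=3 → [8,6,11,12,15,13,17,14,21,20]
A[mid]=12=12: mid=4
end: lo=3, hi=3; A = [8,6,11,12,15,13,17,14,21,20]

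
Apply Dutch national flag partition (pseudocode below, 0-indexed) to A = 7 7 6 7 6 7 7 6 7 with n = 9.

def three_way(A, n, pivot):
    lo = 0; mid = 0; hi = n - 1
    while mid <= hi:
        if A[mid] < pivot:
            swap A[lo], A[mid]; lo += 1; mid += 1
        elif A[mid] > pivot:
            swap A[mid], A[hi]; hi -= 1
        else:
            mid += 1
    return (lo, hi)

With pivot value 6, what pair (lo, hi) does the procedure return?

pivot = 6; lo=0, mid=0, hi=8
A[mid]=7>6: swap A[0],A[8]; hi=7 → 7 7 6 7 6 7 7 6 7
A[mid]=7>6: swap A[0],A[7]; hi=6 → 6 7 6 7 6 7 7 7 7
A[mid]=6=6: mid=1
A[mid]=7>6: swap A[1],A[6]; hi=5 → 6 7 6 7 6 7 7 7 7
A[mid]=7>6: swap A[1],A[5]; hi=4 → 6 7 6 7 6 7 7 7 7
A[mid]=7>6: swap A[1],A[4]; hi=3 → 6 6 6 7 7 7 7 7 7
A[mid]=6=6: mid=2
A[mid]=6=6: mid=3
A[mid]=7>6: swap A[3],A[3]; hi=2 → 6 6 6 7 7 7 7 7 7
end: lo=0, hi=2; A = 6 6 6 7 7 7 7 7 7

(0, 2)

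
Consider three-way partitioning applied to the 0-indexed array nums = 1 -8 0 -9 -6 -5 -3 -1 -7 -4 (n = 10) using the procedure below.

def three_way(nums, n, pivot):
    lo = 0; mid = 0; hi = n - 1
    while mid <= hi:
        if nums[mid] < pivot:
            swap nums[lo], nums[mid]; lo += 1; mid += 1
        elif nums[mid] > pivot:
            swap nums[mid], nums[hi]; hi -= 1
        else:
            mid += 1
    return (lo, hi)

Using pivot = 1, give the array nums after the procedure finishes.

lo=0 mid=0 hi=9
1=1: mid=1
-8<1: swap(0,1), lo=1 mid=2 ⇒ -8 1 0 -9 -6 -5 -3 -1 -7 -4
0<1: swap(1,2), lo=2 mid=3 ⇒ -8 0 1 -9 -6 -5 -3 -1 -7 -4
-9<1: swap(2,3), lo=3 mid=4 ⇒ -8 0 -9 1 -6 -5 -3 -1 -7 -4
-6<1: swap(3,4), lo=4 mid=5 ⇒ -8 0 -9 -6 1 -5 -3 -1 -7 -4
-5<1: swap(4,5), lo=5 mid=6 ⇒ -8 0 -9 -6 -5 1 -3 -1 -7 -4
-3<1: swap(5,6), lo=6 mid=7 ⇒ -8 0 -9 -6 -5 -3 1 -1 -7 -4
-1<1: swap(6,7), lo=7 mid=8 ⇒ -8 0 -9 -6 -5 -3 -1 1 -7 -4
-7<1: swap(7,8), lo=8 mid=9 ⇒ -8 0 -9 -6 -5 -3 -1 -7 1 -4
-4<1: swap(8,9), lo=9 mid=10 ⇒ -8 0 -9 -6 -5 -3 -1 -7 -4 1
done. lo=9 hi=9; nums=-8 0 -9 -6 -5 -3 -1 -7 -4 1

-8 0 -9 -6 -5 -3 -1 -7 -4 1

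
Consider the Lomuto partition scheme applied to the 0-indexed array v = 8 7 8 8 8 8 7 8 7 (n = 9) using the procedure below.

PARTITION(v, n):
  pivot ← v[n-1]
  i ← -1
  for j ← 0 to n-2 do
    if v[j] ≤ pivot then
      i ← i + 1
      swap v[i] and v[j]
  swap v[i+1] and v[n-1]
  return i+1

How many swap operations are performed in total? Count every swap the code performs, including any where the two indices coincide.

pivot = v[8] = 7; i = -1
j=0: v[0]=8 > 7 → no swap
j=1: v[1]=7 ≤ 7 → i=0, swap v[0],v[1] → 7 8 8 8 8 8 7 8 7
j=2: v[2]=8 > 7 → no swap
j=3: v[3]=8 > 7 → no swap
j=4: v[4]=8 > 7 → no swap
j=5: v[5]=8 > 7 → no swap
j=6: v[6]=7 ≤ 7 → i=1, swap v[1],v[6] → 7 7 8 8 8 8 8 8 7
j=7: v[7]=8 > 7 → no swap
final swap v[2],v[8] → 7 7 7 8 8 8 8 8 8; return 2

3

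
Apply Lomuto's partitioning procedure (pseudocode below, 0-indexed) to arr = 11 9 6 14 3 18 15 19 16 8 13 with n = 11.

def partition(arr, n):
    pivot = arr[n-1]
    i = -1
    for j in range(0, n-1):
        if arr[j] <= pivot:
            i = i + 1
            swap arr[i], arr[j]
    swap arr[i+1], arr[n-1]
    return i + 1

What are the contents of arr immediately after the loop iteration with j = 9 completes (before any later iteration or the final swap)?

11 9 6 3 8 18 15 19 16 14 13

pivot = arr[10] = 13; i = -1
j=0: arr[0]=11 ≤ 13 → i=0, swap arr[0],arr[0] (no change) → 11 9 6 14 3 18 15 19 16 8 13
j=1: arr[1]=9 ≤ 13 → i=1, swap arr[1],arr[1] (no change) → 11 9 6 14 3 18 15 19 16 8 13
j=2: arr[2]=6 ≤ 13 → i=2, swap arr[2],arr[2] (no change) → 11 9 6 14 3 18 15 19 16 8 13
j=3: arr[3]=14 > 13 → no swap
j=4: arr[4]=3 ≤ 13 → i=3, swap arr[3],arr[4] → 11 9 6 3 14 18 15 19 16 8 13
j=5: arr[5]=18 > 13 → no swap
j=6: arr[6]=15 > 13 → no swap
j=7: arr[7]=19 > 13 → no swap
j=8: arr[8]=16 > 13 → no swap
j=9: arr[9]=8 ≤ 13 → i=4, swap arr[4],arr[9] → 11 9 6 3 8 18 15 19 16 14 13
(after j=9) arr = 11 9 6 3 8 18 15 19 16 14 13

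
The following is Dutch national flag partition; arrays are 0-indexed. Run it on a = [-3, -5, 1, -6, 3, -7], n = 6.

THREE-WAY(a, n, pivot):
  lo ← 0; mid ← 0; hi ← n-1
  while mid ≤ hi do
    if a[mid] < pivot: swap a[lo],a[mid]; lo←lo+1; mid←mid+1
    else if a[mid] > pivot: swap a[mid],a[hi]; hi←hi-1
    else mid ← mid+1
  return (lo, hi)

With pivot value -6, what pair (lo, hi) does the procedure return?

pivot = -6; lo=0, mid=0, hi=5
a[mid]=-3>-6: swap a[0],a[5]; hi=4 → [-7, -5, 1, -6, 3, -3]
a[mid]=-7<-6: swap a[0],a[0]; lo=1,mid=1 → [-7, -5, 1, -6, 3, -3]
a[mid]=-5>-6: swap a[1],a[4]; hi=3 → [-7, 3, 1, -6, -5, -3]
a[mid]=3>-6: swap a[1],a[3]; hi=2 → [-7, -6, 1, 3, -5, -3]
a[mid]=-6=-6: mid=2
a[mid]=1>-6: swap a[2],a[2]; hi=1 → [-7, -6, 1, 3, -5, -3]
end: lo=1, hi=1; a = [-7, -6, 1, 3, -5, -3]

(1, 1)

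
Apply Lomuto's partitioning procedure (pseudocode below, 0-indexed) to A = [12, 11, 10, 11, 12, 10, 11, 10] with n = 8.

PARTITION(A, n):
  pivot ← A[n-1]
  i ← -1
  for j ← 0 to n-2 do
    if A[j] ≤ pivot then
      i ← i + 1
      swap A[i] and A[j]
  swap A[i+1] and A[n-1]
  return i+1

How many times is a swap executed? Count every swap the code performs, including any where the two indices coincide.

3

pivot = A[7] = 10; i = -1
j=0: A[0]=12 > 10 → no swap
j=1: A[1]=11 > 10 → no swap
j=2: A[2]=10 ≤ 10 → i=0, swap A[0],A[2] → [10, 11, 12, 11, 12, 10, 11, 10]
j=3: A[3]=11 > 10 → no swap
j=4: A[4]=12 > 10 → no swap
j=5: A[5]=10 ≤ 10 → i=1, swap A[1],A[5] → [10, 10, 12, 11, 12, 11, 11, 10]
j=6: A[6]=11 > 10 → no swap
final swap A[2],A[7] → [10, 10, 10, 11, 12, 11, 11, 12]; return 2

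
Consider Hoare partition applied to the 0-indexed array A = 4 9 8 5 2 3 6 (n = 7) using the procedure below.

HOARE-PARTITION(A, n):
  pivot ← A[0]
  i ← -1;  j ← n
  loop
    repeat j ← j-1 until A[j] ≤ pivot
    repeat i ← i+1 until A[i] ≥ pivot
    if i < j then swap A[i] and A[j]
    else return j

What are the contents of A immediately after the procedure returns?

3 2 8 5 9 4 6

pivot = A[0] = 4; i = -1, j = 7
j→5 (A[5]=3≤4), i→0 (A[0]=4≥4); i<j, swap → 3 9 8 5 2 4 6
j→4 (A[4]=2≤4), i→1 (A[1]=9≥4); i<j, swap → 3 2 8 5 9 4 6
j→1, i→2; i≥j, return j=1. A = 3 2 8 5 9 4 6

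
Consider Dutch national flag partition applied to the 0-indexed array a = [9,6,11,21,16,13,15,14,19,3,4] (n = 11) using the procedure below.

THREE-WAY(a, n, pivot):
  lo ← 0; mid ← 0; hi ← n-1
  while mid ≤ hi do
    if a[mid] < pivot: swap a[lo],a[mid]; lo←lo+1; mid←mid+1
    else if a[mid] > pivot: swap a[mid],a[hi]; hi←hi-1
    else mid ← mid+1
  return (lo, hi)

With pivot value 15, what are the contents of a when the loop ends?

[9,6,11,4,3,13,14,15,19,16,21]

lo=0 mid=0 hi=10
9<15: swap(0,0), lo=1 mid=1 ⇒ [9,6,11,21,16,13,15,14,19,3,4]
6<15: swap(1,1), lo=2 mid=2 ⇒ [9,6,11,21,16,13,15,14,19,3,4]
11<15: swap(2,2), lo=3 mid=3 ⇒ [9,6,11,21,16,13,15,14,19,3,4]
21>15: swap(3,10), hi=9 ⇒ [9,6,11,4,16,13,15,14,19,3,21]
4<15: swap(3,3), lo=4 mid=4 ⇒ [9,6,11,4,16,13,15,14,19,3,21]
16>15: swap(4,9), hi=8 ⇒ [9,6,11,4,3,13,15,14,19,16,21]
3<15: swap(4,4), lo=5 mid=5 ⇒ [9,6,11,4,3,13,15,14,19,16,21]
13<15: swap(5,5), lo=6 mid=6 ⇒ [9,6,11,4,3,13,15,14,19,16,21]
15=15: mid=7
14<15: swap(6,7), lo=7 mid=8 ⇒ [9,6,11,4,3,13,14,15,19,16,21]
19>15: swap(8,8), hi=7 ⇒ [9,6,11,4,3,13,14,15,19,16,21]
done. lo=7 hi=7; a=[9,6,11,4,3,13,14,15,19,16,21]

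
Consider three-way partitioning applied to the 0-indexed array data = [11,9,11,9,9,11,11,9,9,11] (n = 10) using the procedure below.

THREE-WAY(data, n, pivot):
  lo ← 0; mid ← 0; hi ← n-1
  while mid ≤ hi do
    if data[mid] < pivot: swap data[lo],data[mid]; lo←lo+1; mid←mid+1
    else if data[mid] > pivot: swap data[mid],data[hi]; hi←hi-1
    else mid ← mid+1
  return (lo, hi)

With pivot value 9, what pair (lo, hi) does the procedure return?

(0, 4)

lo=0 mid=0 hi=9
11>9: swap(0,9), hi=8 ⇒ [11,9,11,9,9,11,11,9,9,11]
11>9: swap(0,8), hi=7 ⇒ [9,9,11,9,9,11,11,9,11,11]
9=9: mid=1
9=9: mid=2
11>9: swap(2,7), hi=6 ⇒ [9,9,9,9,9,11,11,11,11,11]
9=9: mid=3
9=9: mid=4
9=9: mid=5
11>9: swap(5,6), hi=5 ⇒ [9,9,9,9,9,11,11,11,11,11]
11>9: swap(5,5), hi=4 ⇒ [9,9,9,9,9,11,11,11,11,11]
done. lo=0 hi=4; data=[9,9,9,9,9,11,11,11,11,11]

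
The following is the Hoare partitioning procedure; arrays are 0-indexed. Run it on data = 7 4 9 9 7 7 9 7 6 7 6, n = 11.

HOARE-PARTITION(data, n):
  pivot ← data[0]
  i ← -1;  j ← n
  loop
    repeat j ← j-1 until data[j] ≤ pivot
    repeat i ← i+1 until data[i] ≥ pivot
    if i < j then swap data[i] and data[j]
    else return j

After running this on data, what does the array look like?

6 4 7 6 7 7 9 7 9 9 7

pivot=7
j stops at 10 (6), i stops at 0 (7); swap ⇒ 6 4 9 9 7 7 9 7 6 7 7
j stops at 9 (7), i stops at 2 (9); swap ⇒ 6 4 7 9 7 7 9 7 6 9 7
j stops at 8 (6), i stops at 3 (9); swap ⇒ 6 4 7 6 7 7 9 7 9 9 7
j stops at 7 (7), i stops at 4 (7); swap ⇒ 6 4 7 6 7 7 9 7 9 9 7
j stops at 5, i stops at 5; i≥j ⇒ return 5. data=6 4 7 6 7 7 9 7 9 9 7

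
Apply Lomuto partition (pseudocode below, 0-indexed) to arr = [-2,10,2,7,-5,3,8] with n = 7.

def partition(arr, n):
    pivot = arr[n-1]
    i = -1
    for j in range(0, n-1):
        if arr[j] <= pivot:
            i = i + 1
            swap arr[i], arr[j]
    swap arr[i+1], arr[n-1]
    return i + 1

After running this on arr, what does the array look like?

pivot=8, i=-1
j=0: -2≤8, i=0, swap(0,0) ⇒ [-2,10,2,7,-5,3,8]
j=1: 10>8, skip
j=2: 2≤8, i=1, swap(1,2) ⇒ [-2,2,10,7,-5,3,8]
j=3: 7≤8, i=2, swap(2,3) ⇒ [-2,2,7,10,-5,3,8]
j=4: -5≤8, i=3, swap(3,4) ⇒ [-2,2,7,-5,10,3,8]
j=5: 3≤8, i=4, swap(4,5) ⇒ [-2,2,7,-5,3,10,8]
swap(5,6) ⇒ [-2,2,7,-5,3,8,10]; return 5

[-2,2,7,-5,3,8,10]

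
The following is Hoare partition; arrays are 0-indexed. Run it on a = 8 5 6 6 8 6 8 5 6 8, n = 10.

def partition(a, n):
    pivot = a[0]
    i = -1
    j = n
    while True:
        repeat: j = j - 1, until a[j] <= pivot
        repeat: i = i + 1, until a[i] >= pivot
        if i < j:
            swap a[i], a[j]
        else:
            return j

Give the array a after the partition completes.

8 5 6 6 6 6 5 8 8 8

pivot = a[0] = 8; i = -1, j = 10
j→9 (a[9]=8≤8), i→0 (a[0]=8≥8); i<j, swap → 8 5 6 6 8 6 8 5 6 8
j→8 (a[8]=6≤8), i→4 (a[4]=8≥8); i<j, swap → 8 5 6 6 6 6 8 5 8 8
j→7 (a[7]=5≤8), i→6 (a[6]=8≥8); i<j, swap → 8 5 6 6 6 6 5 8 8 8
j→6, i→7; i≥j, return j=6. a = 8 5 6 6 6 6 5 8 8 8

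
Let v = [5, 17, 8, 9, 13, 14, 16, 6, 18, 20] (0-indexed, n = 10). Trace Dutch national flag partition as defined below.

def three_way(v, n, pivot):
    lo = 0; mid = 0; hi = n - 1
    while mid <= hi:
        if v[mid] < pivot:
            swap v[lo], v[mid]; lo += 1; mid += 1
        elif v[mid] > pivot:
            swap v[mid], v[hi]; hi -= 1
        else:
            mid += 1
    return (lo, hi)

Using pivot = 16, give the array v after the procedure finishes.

lo=0 mid=0 hi=9
5<16: swap(0,0), lo=1 mid=1 ⇒ [5, 17, 8, 9, 13, 14, 16, 6, 18, 20]
17>16: swap(1,9), hi=8 ⇒ [5, 20, 8, 9, 13, 14, 16, 6, 18, 17]
20>16: swap(1,8), hi=7 ⇒ [5, 18, 8, 9, 13, 14, 16, 6, 20, 17]
18>16: swap(1,7), hi=6 ⇒ [5, 6, 8, 9, 13, 14, 16, 18, 20, 17]
6<16: swap(1,1), lo=2 mid=2 ⇒ [5, 6, 8, 9, 13, 14, 16, 18, 20, 17]
8<16: swap(2,2), lo=3 mid=3 ⇒ [5, 6, 8, 9, 13, 14, 16, 18, 20, 17]
9<16: swap(3,3), lo=4 mid=4 ⇒ [5, 6, 8, 9, 13, 14, 16, 18, 20, 17]
13<16: swap(4,4), lo=5 mid=5 ⇒ [5, 6, 8, 9, 13, 14, 16, 18, 20, 17]
14<16: swap(5,5), lo=6 mid=6 ⇒ [5, 6, 8, 9, 13, 14, 16, 18, 20, 17]
16=16: mid=7
done. lo=6 hi=6; v=[5, 6, 8, 9, 13, 14, 16, 18, 20, 17]

[5, 6, 8, 9, 13, 14, 16, 18, 20, 17]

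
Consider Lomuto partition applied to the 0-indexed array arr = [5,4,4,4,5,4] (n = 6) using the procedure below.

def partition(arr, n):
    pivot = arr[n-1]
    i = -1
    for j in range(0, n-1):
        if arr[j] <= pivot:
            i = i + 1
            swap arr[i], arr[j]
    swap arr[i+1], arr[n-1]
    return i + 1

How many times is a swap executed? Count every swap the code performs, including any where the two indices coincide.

4

pivot = arr[5] = 4; i = -1
j=0: arr[0]=5 > 4 → no swap
j=1: arr[1]=4 ≤ 4 → i=0, swap arr[0],arr[1] → [4,5,4,4,5,4]
j=2: arr[2]=4 ≤ 4 → i=1, swap arr[1],arr[2] → [4,4,5,4,5,4]
j=3: arr[3]=4 ≤ 4 → i=2, swap arr[2],arr[3] → [4,4,4,5,5,4]
j=4: arr[4]=5 > 4 → no swap
final swap arr[3],arr[5] → [4,4,4,4,5,5]; return 3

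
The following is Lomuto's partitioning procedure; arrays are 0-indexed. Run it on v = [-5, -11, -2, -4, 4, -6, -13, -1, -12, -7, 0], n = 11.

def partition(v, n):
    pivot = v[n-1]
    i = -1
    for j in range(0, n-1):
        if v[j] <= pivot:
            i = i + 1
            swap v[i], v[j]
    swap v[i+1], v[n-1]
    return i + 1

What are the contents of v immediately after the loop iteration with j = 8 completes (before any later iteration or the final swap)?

pivot = v[10] = 0; i = -1
j=0: v[0]=-5 ≤ 0 → i=0, swap v[0],v[0] (no change) → [-5, -11, -2, -4, 4, -6, -13, -1, -12, -7, 0]
j=1: v[1]=-11 ≤ 0 → i=1, swap v[1],v[1] (no change) → [-5, -11, -2, -4, 4, -6, -13, -1, -12, -7, 0]
j=2: v[2]=-2 ≤ 0 → i=2, swap v[2],v[2] (no change) → [-5, -11, -2, -4, 4, -6, -13, -1, -12, -7, 0]
j=3: v[3]=-4 ≤ 0 → i=3, swap v[3],v[3] (no change) → [-5, -11, -2, -4, 4, -6, -13, -1, -12, -7, 0]
j=4: v[4]=4 > 0 → no swap
j=5: v[5]=-6 ≤ 0 → i=4, swap v[4],v[5] → [-5, -11, -2, -4, -6, 4, -13, -1, -12, -7, 0]
j=6: v[6]=-13 ≤ 0 → i=5, swap v[5],v[6] → [-5, -11, -2, -4, -6, -13, 4, -1, -12, -7, 0]
j=7: v[7]=-1 ≤ 0 → i=6, swap v[6],v[7] → [-5, -11, -2, -4, -6, -13, -1, 4, -12, -7, 0]
j=8: v[8]=-12 ≤ 0 → i=7, swap v[7],v[8] → [-5, -11, -2, -4, -6, -13, -1, -12, 4, -7, 0]
(after j=8) v = [-5, -11, -2, -4, -6, -13, -1, -12, 4, -7, 0]

[-5, -11, -2, -4, -6, -13, -1, -12, 4, -7, 0]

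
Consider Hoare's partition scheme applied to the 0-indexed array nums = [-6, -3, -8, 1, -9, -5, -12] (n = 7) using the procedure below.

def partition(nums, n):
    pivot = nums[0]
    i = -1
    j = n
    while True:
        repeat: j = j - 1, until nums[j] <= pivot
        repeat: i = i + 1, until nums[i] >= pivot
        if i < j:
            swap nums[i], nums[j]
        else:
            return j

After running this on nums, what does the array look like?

pivot = nums[0] = -6; i = -1, j = 7
j→6 (nums[6]=-12≤-6), i→0 (nums[0]=-6≥-6); i<j, swap → [-12, -3, -8, 1, -9, -5, -6]
j→4 (nums[4]=-9≤-6), i→1 (nums[1]=-3≥-6); i<j, swap → [-12, -9, -8, 1, -3, -5, -6]
j→2, i→3; i≥j, return j=2. nums = [-12, -9, -8, 1, -3, -5, -6]

[-12, -9, -8, 1, -3, -5, -6]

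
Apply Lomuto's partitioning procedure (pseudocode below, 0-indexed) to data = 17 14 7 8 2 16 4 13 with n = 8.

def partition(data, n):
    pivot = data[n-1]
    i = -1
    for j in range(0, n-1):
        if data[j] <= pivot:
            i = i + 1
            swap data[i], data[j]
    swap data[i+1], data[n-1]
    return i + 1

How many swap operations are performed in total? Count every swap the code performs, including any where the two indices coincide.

5

pivot=13, i=-1
j=0: 17>13, skip
j=1: 14>13, skip
j=2: 7≤13, i=0, swap(0,2) ⇒ 7 14 17 8 2 16 4 13
j=3: 8≤13, i=1, swap(1,3) ⇒ 7 8 17 14 2 16 4 13
j=4: 2≤13, i=2, swap(2,4) ⇒ 7 8 2 14 17 16 4 13
j=5: 16>13, skip
j=6: 4≤13, i=3, swap(3,6) ⇒ 7 8 2 4 17 16 14 13
swap(4,7) ⇒ 7 8 2 4 13 16 14 17; return 4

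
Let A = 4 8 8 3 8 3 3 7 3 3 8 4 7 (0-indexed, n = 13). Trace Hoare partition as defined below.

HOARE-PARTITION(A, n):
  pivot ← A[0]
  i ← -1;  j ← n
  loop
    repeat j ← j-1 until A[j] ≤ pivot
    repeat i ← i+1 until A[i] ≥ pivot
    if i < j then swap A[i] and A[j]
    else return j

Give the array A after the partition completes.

4 3 3 3 3 3 8 7 8 8 8 4 7

pivot=4
j stops at 11 (4), i stops at 0 (4); swap ⇒ 4 8 8 3 8 3 3 7 3 3 8 4 7
j stops at 9 (3), i stops at 1 (8); swap ⇒ 4 3 8 3 8 3 3 7 3 8 8 4 7
j stops at 8 (3), i stops at 2 (8); swap ⇒ 4 3 3 3 8 3 3 7 8 8 8 4 7
j stops at 6 (3), i stops at 4 (8); swap ⇒ 4 3 3 3 3 3 8 7 8 8 8 4 7
j stops at 5, i stops at 6; i≥j ⇒ return 5. A=4 3 3 3 3 3 8 7 8 8 8 4 7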